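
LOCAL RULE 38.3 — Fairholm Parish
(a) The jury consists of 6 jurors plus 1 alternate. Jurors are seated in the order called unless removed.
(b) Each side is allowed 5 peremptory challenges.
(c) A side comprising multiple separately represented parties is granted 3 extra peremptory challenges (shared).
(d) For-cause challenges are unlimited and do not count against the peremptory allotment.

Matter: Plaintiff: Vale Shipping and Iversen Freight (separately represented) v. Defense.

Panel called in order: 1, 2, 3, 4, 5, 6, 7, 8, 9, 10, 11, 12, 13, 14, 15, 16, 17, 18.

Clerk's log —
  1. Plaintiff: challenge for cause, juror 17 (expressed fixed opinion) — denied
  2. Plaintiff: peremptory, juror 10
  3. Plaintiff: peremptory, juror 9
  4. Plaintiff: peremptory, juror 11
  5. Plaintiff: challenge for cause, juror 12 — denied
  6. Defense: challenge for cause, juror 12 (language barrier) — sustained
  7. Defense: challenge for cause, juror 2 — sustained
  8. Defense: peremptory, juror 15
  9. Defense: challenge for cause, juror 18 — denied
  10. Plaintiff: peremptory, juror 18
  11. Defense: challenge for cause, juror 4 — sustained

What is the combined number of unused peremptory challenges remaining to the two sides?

8

Plaintiff allotment: 5 base + 3 multi-party = 8. Defense allotment: 5.
Plaintiff peremptories used: #10, #9, #11, #18 — 4 (for-cause on #17, #12 don't count).
Defense peremptories used: #15 — 1 (for-cause on #12, #2, #18, #4 don't count).
Remaining: (8 − 4) + (5 − 1) = 8.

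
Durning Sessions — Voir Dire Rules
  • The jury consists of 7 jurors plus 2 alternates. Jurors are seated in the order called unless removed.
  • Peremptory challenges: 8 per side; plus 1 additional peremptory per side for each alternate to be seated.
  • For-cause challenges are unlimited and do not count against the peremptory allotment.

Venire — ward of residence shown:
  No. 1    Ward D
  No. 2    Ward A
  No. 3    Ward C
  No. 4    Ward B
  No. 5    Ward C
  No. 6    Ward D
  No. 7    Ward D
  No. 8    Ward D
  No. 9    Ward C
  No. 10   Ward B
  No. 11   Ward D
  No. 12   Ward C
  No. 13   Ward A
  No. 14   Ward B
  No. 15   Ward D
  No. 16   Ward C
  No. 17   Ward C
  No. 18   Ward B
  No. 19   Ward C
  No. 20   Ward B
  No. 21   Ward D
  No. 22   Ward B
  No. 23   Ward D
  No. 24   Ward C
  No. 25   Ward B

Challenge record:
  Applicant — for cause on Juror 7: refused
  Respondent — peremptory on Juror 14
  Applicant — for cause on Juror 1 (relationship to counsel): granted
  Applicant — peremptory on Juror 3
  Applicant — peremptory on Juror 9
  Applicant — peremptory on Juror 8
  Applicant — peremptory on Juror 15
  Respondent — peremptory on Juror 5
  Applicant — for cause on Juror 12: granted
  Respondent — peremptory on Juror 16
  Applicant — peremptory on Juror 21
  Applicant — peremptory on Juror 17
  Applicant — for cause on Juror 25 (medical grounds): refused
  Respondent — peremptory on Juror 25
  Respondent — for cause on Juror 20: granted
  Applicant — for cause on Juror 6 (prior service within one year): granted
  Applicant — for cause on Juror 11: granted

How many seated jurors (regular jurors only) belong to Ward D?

Removed: #1, #3, #5, #6, #8, #9, #11, #12, #14, #15, #16, #17, #20, #21, #25.
Seated jurors 1–7: #2, #4, #7, #10, #13, #18, #19 (alternates #22, #23 not counted).
Of those, in Ward D: #7 → 1.

1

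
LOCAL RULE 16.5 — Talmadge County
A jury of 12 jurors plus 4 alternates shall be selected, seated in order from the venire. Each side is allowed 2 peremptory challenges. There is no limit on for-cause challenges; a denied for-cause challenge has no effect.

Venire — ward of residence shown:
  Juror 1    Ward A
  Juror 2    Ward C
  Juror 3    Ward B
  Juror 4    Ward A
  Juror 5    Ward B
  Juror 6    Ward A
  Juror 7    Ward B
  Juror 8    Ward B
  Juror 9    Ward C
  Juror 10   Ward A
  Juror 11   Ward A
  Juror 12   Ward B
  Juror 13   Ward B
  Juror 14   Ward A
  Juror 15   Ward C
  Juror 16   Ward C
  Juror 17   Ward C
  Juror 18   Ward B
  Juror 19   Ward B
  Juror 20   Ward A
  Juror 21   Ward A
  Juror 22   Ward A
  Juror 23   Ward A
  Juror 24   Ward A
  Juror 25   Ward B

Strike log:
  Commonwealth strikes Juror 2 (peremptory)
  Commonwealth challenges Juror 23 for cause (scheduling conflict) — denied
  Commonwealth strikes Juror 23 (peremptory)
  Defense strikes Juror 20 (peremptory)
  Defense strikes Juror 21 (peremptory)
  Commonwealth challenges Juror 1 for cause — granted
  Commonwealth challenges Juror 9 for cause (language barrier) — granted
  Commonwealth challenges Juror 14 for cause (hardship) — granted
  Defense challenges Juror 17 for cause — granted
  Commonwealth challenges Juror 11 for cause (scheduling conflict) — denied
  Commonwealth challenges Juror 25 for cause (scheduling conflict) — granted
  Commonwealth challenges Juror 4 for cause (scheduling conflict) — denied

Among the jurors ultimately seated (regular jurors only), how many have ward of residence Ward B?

Removed: #1, #2, #9, #14, #17, #20, #21, #23, #25.
Seated jurors 1–12: #3, #4, #5, #6, #7, #8, #10, #11, #12, #13, #15, #16 (alternates #18, #19, #22, #24 not counted).
Of those, in Ward B: #3, #5, #7, #8, #12, #13 → 6.

6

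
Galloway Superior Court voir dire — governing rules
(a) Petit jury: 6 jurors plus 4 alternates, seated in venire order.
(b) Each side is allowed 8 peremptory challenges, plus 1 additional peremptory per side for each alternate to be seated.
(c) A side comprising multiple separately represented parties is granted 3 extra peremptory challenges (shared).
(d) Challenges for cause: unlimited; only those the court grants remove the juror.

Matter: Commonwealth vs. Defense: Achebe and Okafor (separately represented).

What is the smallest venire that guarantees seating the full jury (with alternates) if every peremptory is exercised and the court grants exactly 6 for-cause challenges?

43

Seats to fill: 6 + 4 alternates = 10.
Peremptories — Commonwealth: 8 + 1×4 = 12; Defense: 8 + 1×4 + 3 = 15; total 27.
For-cause removals: 6.
Minimum venire: 10 + 27 + 6 = 43.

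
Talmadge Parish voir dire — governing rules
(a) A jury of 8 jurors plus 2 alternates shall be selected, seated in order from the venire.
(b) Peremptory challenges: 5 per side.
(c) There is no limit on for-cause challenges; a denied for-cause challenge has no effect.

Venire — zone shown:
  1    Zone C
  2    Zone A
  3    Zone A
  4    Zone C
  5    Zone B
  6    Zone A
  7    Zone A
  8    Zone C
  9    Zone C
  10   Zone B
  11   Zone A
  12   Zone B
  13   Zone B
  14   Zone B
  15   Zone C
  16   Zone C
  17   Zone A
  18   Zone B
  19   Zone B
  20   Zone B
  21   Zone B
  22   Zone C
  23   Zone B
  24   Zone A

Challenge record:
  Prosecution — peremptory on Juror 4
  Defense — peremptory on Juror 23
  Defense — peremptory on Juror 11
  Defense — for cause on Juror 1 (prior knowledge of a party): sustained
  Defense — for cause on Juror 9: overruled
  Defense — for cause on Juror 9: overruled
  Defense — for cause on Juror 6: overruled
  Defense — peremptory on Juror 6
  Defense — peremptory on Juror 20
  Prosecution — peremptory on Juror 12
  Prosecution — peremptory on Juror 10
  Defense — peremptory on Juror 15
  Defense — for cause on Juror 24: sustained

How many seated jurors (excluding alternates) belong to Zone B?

3

Removed: #1, #4, #6, #10, #11, #12, #15, #20, #23, #24.
Seated jurors 1–8: #2, #3, #5, #7, #8, #9, #13, #14 (alternates #16, #17 not counted).
Of those, in Zone B: #5, #13, #14 → 3.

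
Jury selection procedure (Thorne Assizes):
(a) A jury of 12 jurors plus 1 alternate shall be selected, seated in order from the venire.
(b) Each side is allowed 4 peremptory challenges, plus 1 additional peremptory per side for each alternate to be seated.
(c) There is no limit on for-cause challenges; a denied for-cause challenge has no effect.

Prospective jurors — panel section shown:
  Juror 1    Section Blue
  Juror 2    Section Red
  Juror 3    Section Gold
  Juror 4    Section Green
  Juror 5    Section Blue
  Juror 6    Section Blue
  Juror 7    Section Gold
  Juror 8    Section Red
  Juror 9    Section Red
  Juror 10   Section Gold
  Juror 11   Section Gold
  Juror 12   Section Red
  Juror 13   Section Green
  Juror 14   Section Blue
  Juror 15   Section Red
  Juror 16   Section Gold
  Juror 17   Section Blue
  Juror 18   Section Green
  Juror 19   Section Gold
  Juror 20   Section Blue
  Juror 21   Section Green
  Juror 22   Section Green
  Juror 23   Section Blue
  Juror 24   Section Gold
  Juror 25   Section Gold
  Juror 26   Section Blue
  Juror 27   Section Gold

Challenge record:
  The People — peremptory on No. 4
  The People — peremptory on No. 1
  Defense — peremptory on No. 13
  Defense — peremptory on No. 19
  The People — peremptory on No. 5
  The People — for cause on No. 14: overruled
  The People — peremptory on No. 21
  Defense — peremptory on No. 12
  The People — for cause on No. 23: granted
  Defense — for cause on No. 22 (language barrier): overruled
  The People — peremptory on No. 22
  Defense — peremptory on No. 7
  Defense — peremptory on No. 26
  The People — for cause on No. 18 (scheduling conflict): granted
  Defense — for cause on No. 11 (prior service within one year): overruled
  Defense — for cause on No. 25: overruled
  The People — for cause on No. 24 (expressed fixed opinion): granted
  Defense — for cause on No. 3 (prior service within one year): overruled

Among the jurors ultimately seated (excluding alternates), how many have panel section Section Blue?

Removed: #1, #4, #5, #7, #12, #13, #18, #19, #21, #22, #23, #24, #26.
Seated jurors 1–12: #2, #3, #6, #8, #9, #10, #11, #14, #15, #16, #17, #20 (alternates #25 not counted).
Of those, in Section Blue: #6, #14, #17, #20 → 4.

4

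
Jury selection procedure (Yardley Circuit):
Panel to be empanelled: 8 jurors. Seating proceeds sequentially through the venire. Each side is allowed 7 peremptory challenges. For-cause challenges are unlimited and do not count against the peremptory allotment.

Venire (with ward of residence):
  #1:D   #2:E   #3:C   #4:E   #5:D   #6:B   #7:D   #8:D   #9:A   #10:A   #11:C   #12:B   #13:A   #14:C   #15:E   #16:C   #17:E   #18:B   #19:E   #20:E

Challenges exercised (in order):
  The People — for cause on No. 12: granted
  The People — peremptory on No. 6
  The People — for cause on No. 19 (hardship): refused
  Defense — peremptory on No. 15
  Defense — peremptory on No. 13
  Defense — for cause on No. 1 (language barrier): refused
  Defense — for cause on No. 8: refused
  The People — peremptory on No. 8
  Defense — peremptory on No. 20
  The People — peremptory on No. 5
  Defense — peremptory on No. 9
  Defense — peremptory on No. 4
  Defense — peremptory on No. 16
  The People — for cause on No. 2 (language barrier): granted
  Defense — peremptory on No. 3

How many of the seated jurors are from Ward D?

2

Removed: #2, #3, #4, #5, #6, #8, #9, #12, #13, #15, #16, #20.
Seated jurors 1–8: #1, #7, #10, #11, #14, #17, #18, #19.
Of those, in Ward D: #1, #7 → 2.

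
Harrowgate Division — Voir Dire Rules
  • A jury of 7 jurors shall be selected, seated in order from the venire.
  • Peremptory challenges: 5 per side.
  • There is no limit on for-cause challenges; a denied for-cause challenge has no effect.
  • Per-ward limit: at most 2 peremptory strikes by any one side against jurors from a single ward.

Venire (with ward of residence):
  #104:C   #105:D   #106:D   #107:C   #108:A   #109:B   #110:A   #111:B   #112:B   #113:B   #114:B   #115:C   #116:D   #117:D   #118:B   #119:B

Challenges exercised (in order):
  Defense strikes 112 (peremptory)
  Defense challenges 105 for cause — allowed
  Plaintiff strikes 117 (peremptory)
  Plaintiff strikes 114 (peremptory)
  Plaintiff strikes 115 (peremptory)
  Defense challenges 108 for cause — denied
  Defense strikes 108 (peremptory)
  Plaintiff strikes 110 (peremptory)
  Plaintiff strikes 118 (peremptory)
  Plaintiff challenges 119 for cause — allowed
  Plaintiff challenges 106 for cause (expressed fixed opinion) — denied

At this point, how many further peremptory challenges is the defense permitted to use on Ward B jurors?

1

Defense peremptories so far: #112, #108 — 2 of 5 used, 3 left overall.
Against Ward B: #112 — 1 used; per-ward cap 2 leaves 1.
Binding limit: min(3, 1) = 1.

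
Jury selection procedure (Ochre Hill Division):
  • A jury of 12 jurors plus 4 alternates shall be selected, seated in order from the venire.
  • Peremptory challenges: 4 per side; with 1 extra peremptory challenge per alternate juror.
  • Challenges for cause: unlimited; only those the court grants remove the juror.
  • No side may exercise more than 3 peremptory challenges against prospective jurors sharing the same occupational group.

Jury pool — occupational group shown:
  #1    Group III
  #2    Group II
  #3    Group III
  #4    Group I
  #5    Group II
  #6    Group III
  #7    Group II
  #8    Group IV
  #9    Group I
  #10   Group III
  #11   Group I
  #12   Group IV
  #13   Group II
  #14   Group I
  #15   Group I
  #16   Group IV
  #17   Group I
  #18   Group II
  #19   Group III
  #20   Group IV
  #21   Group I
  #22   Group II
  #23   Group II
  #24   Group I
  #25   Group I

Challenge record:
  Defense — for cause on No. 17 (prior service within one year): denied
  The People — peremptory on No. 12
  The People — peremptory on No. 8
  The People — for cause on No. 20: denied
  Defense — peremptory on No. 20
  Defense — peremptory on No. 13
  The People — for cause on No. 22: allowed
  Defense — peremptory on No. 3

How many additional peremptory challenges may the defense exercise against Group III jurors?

2

Defense peremptories so far: #20, #13, #3 — 3 of 8 used, 5 left overall.
Against Group III: #3 — 1 used; per-group cap 3 leaves 2.
Binding limit: min(5, 2) = 2.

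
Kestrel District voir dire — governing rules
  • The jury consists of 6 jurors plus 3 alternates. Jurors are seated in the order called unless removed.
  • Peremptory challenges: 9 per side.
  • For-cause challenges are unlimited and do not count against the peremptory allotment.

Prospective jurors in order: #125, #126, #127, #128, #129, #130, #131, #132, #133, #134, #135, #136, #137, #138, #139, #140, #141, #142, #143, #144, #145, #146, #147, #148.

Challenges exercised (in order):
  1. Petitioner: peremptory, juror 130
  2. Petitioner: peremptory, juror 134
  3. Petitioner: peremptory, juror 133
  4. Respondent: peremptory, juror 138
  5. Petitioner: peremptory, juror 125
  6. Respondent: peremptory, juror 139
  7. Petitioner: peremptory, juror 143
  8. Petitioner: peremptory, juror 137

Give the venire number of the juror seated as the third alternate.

140

Removed: #125, #130, #133, #134, #137, #138, #139, #143.
Seating in order: seats 1–6 → #126, #127, #128, #129, #131, #132; alternates → #135, #136, #140.
So alternate 3 is #140.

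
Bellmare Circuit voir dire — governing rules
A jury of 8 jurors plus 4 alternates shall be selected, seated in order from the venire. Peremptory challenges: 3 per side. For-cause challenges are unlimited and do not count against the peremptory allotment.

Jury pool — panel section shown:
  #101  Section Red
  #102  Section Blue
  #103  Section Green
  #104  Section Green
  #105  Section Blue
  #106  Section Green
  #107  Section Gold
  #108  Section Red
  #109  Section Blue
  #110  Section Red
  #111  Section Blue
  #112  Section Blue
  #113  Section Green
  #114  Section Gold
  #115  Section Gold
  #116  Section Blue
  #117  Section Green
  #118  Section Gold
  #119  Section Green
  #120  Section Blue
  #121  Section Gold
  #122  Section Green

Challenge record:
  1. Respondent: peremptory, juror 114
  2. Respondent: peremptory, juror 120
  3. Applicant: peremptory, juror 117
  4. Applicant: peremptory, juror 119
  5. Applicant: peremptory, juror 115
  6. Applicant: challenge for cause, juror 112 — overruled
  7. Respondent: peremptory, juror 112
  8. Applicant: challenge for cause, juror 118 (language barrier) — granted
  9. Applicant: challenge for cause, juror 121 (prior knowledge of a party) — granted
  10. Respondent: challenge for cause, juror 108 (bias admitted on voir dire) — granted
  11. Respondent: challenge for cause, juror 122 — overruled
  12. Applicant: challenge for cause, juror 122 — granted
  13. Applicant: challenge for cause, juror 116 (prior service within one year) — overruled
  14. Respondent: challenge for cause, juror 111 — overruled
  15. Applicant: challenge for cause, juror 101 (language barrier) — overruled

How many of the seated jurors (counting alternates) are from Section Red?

2

Removed: #108, #112, #114, #115, #117, #118, #119, #120, #121, #122.
Seated (12 incl. alternates): #101, #102, #103, #104, #105, #106, #107, #109, #110, #111, #113, #116.
Of those, in Section Red: #101, #110 → 2.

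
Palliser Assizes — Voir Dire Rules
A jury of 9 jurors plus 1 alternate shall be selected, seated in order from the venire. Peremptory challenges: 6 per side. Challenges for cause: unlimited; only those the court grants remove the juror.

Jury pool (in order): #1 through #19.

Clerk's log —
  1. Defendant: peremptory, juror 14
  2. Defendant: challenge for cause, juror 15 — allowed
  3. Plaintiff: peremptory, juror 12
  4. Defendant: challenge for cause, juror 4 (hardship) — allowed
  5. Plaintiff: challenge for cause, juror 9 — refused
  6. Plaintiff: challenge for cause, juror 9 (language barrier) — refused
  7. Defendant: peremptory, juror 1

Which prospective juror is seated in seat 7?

9

Removed: #1, #4, #12, #14, #15. (#9 stays — for-cause denied.)
Seating in order: seats 1–9 → #2, #3, #5, #6, #7, #8, #9, #10, #11; alternates → #13.
So seat 7 is #9.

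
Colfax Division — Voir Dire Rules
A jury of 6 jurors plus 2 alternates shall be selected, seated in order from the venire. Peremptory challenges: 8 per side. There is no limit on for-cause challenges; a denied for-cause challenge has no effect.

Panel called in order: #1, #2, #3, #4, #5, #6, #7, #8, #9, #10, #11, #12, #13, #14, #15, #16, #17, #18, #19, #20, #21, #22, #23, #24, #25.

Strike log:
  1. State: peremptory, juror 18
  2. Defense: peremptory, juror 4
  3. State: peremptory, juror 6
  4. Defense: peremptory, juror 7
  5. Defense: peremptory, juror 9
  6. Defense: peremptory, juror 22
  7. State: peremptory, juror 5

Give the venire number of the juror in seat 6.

Removed: #4, #5, #6, #7, #9, #18, #22.
Filling seats in venire order through position 6: #1, #2, #3, #8, #10, #11.
So seat 6 is #11.

11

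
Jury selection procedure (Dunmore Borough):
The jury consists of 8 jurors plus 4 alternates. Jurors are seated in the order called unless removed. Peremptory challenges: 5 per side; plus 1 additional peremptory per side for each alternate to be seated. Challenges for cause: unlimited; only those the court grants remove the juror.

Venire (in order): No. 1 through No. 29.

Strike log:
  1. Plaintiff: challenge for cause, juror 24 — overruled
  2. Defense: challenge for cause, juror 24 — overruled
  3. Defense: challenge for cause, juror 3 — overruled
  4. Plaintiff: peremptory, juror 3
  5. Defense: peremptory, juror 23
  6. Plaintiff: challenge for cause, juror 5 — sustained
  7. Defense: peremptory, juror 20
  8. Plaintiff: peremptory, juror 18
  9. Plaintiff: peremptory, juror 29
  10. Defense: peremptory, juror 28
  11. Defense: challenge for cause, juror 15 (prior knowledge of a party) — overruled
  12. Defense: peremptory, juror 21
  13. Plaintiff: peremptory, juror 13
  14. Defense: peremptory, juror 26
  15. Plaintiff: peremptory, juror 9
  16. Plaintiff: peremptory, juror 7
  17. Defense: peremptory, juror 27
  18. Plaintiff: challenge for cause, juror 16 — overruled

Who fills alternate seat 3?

Removed: #3, #5, #7, #9, #13, #18, #20, #21, #23, #26, #27, #28, #29. (#15, #16, #24 stay — for-cause denied.)
Seating in order: seats 1–8 → #1, #2, #4, #6, #8, #10, #11, #12; alternates → #14, #15, #16, #17.
So alternate 3 is #16.

16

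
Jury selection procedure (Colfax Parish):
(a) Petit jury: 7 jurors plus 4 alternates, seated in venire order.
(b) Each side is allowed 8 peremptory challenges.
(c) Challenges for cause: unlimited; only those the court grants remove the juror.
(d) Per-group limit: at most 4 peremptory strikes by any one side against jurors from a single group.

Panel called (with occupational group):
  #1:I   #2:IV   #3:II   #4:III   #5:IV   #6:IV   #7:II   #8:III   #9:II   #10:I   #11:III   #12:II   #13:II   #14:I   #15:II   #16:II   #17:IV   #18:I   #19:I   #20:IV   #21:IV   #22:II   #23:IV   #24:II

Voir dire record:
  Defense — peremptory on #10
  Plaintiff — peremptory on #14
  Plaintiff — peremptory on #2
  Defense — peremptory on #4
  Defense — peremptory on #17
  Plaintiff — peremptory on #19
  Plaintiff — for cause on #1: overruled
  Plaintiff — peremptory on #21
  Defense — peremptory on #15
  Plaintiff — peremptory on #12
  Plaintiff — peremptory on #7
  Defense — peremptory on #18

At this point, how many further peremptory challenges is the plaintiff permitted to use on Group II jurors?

2

Plaintiff peremptories so far: #14, #2, #19, #21, #12, #7 — 6 of 8 used, 2 left overall.
Against Group II: #12, #7 — 2 used; per-group cap 4 leaves 2.
Binding limit: min(2, 2) = 2.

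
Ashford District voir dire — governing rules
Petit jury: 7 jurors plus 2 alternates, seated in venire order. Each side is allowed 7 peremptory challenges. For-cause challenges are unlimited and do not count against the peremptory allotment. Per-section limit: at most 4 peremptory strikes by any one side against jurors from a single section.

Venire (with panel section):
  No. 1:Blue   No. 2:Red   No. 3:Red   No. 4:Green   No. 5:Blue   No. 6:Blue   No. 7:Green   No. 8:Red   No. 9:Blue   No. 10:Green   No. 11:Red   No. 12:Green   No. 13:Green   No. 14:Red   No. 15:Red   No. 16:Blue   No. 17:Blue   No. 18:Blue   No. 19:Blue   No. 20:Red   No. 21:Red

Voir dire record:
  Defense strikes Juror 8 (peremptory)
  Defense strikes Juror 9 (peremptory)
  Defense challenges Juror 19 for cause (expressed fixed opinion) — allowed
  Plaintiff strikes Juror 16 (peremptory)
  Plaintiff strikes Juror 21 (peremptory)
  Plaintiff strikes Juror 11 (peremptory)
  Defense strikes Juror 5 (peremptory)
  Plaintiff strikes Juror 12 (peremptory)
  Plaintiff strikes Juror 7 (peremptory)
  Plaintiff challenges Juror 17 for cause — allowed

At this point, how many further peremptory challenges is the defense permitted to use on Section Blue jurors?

Defense peremptories so far: #8, #9, #5 — 3 of 7 used, 4 left overall.
Against Section Blue: #9, #5 — 2 used; per-section cap 4 leaves 2.
Binding limit: min(4, 2) = 2.

2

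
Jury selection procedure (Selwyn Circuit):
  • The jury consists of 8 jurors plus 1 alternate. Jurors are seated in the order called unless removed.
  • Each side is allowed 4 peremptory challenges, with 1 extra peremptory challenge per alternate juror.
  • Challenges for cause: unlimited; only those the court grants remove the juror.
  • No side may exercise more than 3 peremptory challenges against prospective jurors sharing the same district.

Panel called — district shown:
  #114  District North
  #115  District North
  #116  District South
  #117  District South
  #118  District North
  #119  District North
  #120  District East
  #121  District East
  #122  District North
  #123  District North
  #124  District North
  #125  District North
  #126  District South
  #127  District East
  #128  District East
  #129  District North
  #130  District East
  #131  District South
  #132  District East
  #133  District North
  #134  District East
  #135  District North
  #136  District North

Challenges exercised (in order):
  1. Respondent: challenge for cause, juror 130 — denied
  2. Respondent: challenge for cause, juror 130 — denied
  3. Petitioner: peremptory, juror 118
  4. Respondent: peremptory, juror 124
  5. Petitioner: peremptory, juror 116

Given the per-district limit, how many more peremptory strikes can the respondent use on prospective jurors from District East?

3

Respondent peremptories so far: #124 — 1 of 5 used, 4 left overall.
Against District East: none yet — per-district cap 3 leaves 3.
Binding limit: min(4, 3) = 3.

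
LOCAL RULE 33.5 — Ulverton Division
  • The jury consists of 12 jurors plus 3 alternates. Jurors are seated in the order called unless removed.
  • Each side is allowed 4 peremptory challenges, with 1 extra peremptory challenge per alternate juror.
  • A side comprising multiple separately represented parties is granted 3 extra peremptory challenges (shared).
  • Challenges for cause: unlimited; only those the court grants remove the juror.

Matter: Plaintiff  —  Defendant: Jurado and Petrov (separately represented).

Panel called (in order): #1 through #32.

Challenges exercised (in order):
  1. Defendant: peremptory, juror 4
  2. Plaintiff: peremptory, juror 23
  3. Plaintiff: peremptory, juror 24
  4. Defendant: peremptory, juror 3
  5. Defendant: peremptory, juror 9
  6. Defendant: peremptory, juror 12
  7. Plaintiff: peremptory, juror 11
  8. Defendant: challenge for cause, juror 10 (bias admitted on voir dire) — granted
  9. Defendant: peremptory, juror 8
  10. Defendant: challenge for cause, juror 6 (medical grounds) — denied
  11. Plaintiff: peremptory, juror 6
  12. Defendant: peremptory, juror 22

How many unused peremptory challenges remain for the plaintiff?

3

Plaintiff allotment: 4 base + 1 × 3 alternates = 7.
Plaintiff peremptories used: #23, #24, #11, #6 — 4.
Remaining: 7 − 4 = 3.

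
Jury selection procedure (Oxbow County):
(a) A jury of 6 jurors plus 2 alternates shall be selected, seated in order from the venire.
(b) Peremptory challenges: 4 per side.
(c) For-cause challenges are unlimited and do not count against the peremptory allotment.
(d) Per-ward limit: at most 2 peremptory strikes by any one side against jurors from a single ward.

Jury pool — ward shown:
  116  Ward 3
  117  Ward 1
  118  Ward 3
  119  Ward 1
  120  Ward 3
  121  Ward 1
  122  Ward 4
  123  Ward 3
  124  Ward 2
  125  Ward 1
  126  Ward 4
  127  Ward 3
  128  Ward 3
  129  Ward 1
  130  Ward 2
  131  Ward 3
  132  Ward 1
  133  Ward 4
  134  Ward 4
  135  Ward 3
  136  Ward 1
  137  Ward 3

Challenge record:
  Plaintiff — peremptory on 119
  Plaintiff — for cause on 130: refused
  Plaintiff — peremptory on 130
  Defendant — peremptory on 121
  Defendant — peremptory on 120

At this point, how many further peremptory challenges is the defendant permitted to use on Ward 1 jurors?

Defendant peremptories so far: #121, #120 — 2 of 4 used, 2 left overall.
Against Ward 1: #121 — 1 used; per-ward cap 2 leaves 1.
Binding limit: min(2, 1) = 1.

1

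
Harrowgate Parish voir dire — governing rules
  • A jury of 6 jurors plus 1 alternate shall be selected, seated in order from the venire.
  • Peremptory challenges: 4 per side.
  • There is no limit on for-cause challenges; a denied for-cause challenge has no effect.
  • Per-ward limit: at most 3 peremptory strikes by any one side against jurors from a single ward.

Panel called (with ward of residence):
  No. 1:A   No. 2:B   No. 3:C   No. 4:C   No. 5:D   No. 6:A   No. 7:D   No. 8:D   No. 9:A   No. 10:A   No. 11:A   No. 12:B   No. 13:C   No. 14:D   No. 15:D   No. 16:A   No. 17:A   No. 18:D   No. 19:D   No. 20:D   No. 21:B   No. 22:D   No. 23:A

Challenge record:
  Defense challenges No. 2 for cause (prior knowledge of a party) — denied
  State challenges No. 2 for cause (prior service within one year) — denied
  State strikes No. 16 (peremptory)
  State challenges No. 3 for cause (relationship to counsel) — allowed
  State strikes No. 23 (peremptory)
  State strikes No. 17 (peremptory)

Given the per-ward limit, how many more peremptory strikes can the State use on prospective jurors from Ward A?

0

State peremptories so far: #16, #23, #17 — 3 of 4 used, 1 left overall.
Against Ward A: #16, #23, #17 — 3 used; per-ward cap 3 leaves 0.
Binding limit: min(1, 0) = 0.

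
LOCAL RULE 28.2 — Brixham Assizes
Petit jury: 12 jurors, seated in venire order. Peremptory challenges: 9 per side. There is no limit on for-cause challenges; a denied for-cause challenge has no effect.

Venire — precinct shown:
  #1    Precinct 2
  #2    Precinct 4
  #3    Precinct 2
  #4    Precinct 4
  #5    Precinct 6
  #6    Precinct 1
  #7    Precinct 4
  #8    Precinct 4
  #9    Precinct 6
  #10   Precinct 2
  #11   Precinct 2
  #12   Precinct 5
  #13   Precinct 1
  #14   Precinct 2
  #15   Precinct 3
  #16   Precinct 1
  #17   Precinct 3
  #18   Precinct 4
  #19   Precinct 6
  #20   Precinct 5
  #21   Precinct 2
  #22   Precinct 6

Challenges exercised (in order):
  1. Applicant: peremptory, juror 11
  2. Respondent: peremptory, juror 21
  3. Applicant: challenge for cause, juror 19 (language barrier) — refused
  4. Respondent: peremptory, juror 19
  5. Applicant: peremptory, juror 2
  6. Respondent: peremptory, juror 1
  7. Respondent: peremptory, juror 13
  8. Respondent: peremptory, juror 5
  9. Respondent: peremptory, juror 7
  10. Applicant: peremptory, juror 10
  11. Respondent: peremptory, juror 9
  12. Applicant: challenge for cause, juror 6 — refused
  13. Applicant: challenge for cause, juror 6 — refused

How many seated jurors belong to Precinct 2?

2

Removed: #1, #2, #5, #7, #9, #10, #11, #13, #19, #21.
Seated jurors 1–12: #3, #4, #6, #8, #12, #14, #15, #16, #17, #18, #20, #22.
Of those, in Precinct 2: #3, #14 → 2.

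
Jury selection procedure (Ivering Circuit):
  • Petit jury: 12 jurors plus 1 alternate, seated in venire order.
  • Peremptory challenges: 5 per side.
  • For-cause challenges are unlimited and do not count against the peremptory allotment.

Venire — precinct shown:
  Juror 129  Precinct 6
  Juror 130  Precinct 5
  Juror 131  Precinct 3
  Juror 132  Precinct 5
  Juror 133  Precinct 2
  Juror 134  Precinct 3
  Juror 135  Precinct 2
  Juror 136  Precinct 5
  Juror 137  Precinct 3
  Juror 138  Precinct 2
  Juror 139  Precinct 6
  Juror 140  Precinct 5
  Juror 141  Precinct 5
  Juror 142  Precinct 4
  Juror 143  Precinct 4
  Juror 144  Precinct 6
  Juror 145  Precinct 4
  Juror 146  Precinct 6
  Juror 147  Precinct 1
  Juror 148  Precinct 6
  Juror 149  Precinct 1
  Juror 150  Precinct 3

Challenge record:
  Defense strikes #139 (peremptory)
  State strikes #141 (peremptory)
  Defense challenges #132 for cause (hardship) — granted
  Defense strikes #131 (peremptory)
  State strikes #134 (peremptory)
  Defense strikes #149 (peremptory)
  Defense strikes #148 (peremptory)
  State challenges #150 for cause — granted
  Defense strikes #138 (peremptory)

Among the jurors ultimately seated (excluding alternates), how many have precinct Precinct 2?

2

Removed: #131, #132, #134, #138, #139, #141, #148, #149, #150.
Seated jurors 1–12: #129, #130, #133, #135, #136, #137, #140, #142, #143, #144, #145, #146 (alternates #147 not counted).
Of those, in Precinct 2: #133, #135 → 2.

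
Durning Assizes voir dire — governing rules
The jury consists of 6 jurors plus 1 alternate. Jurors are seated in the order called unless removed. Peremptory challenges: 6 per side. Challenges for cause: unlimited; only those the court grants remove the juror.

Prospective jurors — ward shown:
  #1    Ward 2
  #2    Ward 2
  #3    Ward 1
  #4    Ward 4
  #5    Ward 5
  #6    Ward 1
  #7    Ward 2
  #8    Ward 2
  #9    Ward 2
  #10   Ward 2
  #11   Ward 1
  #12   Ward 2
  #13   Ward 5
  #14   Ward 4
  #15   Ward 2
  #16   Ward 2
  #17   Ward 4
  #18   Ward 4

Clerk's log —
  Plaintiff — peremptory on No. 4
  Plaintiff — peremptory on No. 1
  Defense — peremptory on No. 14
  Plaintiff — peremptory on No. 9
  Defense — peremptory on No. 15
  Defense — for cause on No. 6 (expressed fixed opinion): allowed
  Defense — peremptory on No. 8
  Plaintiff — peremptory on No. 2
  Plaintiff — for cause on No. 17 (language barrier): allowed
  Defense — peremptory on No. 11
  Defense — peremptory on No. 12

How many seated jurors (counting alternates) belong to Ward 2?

3

Removed: #1, #2, #4, #6, #8, #9, #11, #12, #14, #15, #17.
Seated (7 incl. alternates): #3, #5, #7, #10, #13, #16, #18.
Of those, in Ward 2: #7, #10, #16 → 3.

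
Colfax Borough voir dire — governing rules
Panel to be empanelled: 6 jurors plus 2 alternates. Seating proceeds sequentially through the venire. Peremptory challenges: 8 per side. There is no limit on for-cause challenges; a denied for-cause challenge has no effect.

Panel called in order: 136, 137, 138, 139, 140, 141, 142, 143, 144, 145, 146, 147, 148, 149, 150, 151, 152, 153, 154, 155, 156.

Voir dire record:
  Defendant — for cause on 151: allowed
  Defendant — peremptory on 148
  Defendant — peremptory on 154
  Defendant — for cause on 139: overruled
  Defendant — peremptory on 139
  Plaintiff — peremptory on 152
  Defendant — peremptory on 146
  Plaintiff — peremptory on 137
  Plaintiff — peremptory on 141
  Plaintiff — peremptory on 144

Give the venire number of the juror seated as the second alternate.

Removed: #137, #139, #141, #144, #146, #148, #151, #152, #154.
Filling seats in venire order through position 8: #136, #138, #140, #142, #143, #145, #147, #149.
So alternate 2 is #149.

149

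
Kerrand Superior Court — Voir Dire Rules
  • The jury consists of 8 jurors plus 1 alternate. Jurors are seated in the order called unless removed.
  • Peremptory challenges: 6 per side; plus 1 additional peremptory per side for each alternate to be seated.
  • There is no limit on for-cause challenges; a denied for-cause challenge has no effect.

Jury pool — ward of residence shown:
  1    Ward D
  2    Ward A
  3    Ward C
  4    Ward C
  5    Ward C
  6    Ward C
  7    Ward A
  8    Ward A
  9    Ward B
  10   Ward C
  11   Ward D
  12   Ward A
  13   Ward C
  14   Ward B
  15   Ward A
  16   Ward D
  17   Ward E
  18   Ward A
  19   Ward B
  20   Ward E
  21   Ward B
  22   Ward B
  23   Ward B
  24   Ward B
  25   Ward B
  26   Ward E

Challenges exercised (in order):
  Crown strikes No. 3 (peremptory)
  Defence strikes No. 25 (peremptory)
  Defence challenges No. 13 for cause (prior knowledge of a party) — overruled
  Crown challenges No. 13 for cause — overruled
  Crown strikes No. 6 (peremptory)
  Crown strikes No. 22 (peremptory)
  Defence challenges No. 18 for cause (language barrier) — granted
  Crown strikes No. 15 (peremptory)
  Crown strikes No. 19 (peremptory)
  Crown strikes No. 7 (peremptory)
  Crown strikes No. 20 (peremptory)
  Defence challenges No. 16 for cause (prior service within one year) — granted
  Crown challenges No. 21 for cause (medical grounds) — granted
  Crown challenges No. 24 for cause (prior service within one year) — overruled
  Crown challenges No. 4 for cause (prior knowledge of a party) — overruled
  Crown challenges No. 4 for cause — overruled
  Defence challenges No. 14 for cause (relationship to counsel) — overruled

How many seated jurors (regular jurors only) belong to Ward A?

2

Removed: #3, #6, #7, #15, #16, #18, #19, #20, #21, #22, #25.
Seated jurors 1–8: #1, #2, #4, #5, #8, #9, #10, #11 (alternates #12 not counted).
Of those, in Ward A: #2, #8 → 2.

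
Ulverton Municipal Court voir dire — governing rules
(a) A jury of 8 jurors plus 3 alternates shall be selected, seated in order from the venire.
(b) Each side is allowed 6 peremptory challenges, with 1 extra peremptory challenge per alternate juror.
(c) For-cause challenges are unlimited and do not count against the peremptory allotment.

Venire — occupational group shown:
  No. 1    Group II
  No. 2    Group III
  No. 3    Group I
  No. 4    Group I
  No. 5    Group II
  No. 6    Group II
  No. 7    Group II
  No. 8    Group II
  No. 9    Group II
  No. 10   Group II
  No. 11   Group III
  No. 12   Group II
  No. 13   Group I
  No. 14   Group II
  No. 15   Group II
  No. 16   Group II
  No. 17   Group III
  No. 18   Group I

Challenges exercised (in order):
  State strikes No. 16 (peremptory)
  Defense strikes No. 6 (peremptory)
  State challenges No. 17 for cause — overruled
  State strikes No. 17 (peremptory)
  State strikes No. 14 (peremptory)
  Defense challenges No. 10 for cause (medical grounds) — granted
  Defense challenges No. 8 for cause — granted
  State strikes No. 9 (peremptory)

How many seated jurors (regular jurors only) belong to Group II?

Removed: #6, #8, #9, #10, #14, #16, #17.
Seated jurors 1–8: #1, #2, #3, #4, #5, #7, #11, #12 (alternates #13, #15, #18 not counted).
Of those, in Group II: #1, #5, #7, #12 → 4.

4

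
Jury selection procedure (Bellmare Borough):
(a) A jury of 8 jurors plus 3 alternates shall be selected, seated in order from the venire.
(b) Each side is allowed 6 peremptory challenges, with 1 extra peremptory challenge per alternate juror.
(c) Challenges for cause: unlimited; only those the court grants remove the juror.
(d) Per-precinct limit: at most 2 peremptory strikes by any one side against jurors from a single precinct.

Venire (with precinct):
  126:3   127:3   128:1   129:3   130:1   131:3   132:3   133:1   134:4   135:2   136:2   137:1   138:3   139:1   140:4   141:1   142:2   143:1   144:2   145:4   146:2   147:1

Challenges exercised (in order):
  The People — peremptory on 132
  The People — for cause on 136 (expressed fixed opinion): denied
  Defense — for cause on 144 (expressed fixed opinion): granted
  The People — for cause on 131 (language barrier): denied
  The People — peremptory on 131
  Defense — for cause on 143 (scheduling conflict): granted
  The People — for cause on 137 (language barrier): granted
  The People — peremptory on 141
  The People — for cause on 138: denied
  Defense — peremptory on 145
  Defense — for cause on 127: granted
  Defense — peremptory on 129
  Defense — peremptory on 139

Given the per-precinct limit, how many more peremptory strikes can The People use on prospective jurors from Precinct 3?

0

The People peremptories so far: #132, #131, #141 — 3 of 9 used, 6 left overall.
Against Precinct 3: #132, #131 — 2 used; per-precinct cap 2 leaves 0.
Binding limit: min(6, 0) = 0.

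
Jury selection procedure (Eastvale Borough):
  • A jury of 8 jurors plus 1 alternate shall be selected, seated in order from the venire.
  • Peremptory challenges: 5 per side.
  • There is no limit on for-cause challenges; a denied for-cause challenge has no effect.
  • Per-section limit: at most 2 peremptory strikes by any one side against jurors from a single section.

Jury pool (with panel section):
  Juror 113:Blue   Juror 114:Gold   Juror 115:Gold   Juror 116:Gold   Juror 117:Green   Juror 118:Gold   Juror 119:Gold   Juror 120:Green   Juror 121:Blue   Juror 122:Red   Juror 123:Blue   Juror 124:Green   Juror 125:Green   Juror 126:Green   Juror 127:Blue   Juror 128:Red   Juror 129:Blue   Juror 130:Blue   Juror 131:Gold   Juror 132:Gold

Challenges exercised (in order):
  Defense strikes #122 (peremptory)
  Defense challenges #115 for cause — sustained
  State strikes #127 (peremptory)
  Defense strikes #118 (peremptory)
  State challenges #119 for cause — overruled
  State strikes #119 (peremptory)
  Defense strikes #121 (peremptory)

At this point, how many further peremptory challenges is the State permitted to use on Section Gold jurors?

State peremptories so far: #127, #119 — 2 of 5 used, 3 left overall.
Against Section Gold: #119 — 1 used; per-section cap 2 leaves 1.
Binding limit: min(3, 1) = 1.

1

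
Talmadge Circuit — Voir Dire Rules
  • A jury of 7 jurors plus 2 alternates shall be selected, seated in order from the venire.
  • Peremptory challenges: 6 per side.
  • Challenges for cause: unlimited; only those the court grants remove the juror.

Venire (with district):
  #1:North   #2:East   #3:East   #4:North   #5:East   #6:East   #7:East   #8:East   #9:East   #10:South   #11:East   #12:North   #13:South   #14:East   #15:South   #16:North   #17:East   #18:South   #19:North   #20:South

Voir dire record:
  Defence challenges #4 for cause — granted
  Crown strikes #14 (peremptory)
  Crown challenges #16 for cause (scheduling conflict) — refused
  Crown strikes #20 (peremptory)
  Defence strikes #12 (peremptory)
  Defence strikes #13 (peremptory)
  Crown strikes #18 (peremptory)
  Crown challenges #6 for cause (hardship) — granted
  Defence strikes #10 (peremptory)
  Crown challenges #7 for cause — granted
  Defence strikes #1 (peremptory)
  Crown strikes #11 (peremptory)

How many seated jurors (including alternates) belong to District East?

6

Removed: #1, #4, #6, #7, #10, #11, #12, #13, #14, #18, #20.
Seated (9 incl. alternates): #2, #3, #5, #8, #9, #15, #16, #17, #19.
Of those, in District East: #2, #3, #5, #8, #9, #17 → 6.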